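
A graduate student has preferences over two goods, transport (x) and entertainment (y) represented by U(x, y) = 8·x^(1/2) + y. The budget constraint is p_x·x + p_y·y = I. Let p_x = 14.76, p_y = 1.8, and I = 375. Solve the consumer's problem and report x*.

x* = 0.238

MU_x = 4/√x, MU_y = 1. Tangency: 4/√x = p_x/p_y.
Solve: √x = 4·p_y/p_x, so x*(p_x,p_y) = (4·p_y/p_x)², and y* = (I − p_x·x*)/p_y.
Plugging in: x* = (4·1.8/14.76)² = 0.238.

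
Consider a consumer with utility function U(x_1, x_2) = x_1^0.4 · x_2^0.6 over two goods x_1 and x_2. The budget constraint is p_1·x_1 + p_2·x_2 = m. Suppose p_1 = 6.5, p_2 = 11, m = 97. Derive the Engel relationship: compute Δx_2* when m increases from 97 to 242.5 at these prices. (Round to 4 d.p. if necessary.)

Δx_2* = 7.9364

The MRS is (2/3)·x_2/x_1. Set MRS = p_1/p_2.
Rearranging, p_2·x_2 = (3/2)·p_1·x_1. Substituting into the budget gives p_1·x_1·(1 + (3/2)) = m.
Demand: x_1*(p_1,p_2,m) = 0.4·m/p_1 and x_2* = 0.6·m/p_2.
At p_1=6.5, p_2=11, m=97: x_2* = 0.6·97/11 = 5.2909.
At m' = 242.5: x_2* = 13.2273. Change: 13.2273 − 5.2909 = 7.9364.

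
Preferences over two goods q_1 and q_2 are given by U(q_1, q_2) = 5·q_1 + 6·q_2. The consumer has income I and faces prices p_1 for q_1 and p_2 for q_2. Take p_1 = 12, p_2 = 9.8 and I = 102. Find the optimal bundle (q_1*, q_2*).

Perfect substitutes: compare marginal utility per dollar. 5/p_1 vs 6/p_2 → 0.4167 vs 0.6122.
q_2 gives more utility per dollar, so spend all income on q_2: q_2* = I/p_2, q_1* = 0.
Numerically: q_1* = 0, q_2* = 10.4082.

q_1* = 0, q_2* = 10.4082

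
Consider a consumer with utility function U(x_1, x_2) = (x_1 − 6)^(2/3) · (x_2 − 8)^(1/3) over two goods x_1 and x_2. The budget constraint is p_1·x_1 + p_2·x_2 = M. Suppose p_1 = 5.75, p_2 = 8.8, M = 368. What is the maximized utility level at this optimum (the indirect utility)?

V = 21.0094

MRS = 2·(x_2−8)/(x_1−6). Tangency with p_1/p_2 gives x_2−8 = (1/2)·(p_1/p_2)·(x_1−6).
Substituting into the budget: x_1* = 6 + 2/3·(M − 6·p_1 − 8·p_2)/p_1, and x_2* = 8 + 1/3·(…)/p_2.
Discretionary income = 368 − 6·5.75 − 8·8.8 = 263.1; x_1* = 6 + 2/3·263.1/5.75 = 36.5043; x_2* = 8 + 1/3·263.1/8.8 = 17.9659.
Utility at the optimum: U(36.5043, 17.9659) = 21.0094.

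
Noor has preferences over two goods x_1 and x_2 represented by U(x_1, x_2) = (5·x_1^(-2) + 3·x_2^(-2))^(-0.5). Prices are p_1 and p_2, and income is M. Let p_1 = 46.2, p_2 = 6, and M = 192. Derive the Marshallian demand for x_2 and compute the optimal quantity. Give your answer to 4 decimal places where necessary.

x_2* = 5.6907

Numerically x_2/x_1 = 1.66551, so x_1* = 192/(46.2 + 6·1.66551) = 3.4168 and x_2* = 1.66551·3.4168 = 5.6907.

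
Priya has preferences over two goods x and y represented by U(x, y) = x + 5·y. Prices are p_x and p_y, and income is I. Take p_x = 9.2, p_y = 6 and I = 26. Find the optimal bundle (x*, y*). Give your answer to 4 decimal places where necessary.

x* = 0, y* = 4.3333

Perfect substitutes: compare marginal utility per dollar. 1/p_x vs 5/p_y → 0.1087 vs 0.8333.
y gives more utility per dollar, so spend all income on y: y* = I/p_y, x* = 0.
Numerically: x* = 0, y* = 4.3333.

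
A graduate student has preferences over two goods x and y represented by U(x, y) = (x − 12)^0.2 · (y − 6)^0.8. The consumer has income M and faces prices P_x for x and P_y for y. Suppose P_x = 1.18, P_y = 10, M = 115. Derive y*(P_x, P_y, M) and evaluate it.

y* = 9.2672

MRS = (1/4)·(y−6)/(x−12). Tangency with P_x/P_y gives y−6 = 4·(P_x/P_y)·(x−12).
After buying the subsistence bundle (12, 6), a share 0.2 of the remaining income goes to x: x* = 12 + 0.2·(M − 12P_x − 6P_y)/P_x.
Discretionary income = 115 − 12·1.18 − 6·10 = 40.84; y* = 6 + 0.8·40.84/10 = 9.2672.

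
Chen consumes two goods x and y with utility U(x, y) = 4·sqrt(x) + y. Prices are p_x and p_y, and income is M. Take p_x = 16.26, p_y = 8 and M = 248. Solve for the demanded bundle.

x* = 0.9683, y* = 29.032

Utility is quasi-linear in y; the FOC for x is 2/√x = p_x/p_y.
Solve: √x = 2·p_y/p_x, so x*(p_x,p_y) = (2·p_y/p_x)², and y* = (M − p_x·x*)/p_y.
Plugging in: x* = (2·8/16.26)² = 0.9683, y* = 29.032.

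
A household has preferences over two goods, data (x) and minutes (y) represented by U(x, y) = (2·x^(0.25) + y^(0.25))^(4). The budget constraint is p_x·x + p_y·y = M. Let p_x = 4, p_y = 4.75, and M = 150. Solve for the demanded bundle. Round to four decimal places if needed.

x* = 27.2776, y* = 8.6084

MU_x ∝ 2·x^(-0.75), MU_y ∝ y^(-0.75), so MRS = 2·(y/x)^(0.75) = p_x/p_y.
Hence y/x = ((1/2)·p_x/p_y)^(1/(0.75)), i.e. raised to the 4/3 power.
Substitute y = (y/x)·x into the budget: x* = M/(p_x + p_y·(y/x)).
Numerically y/x = 0.315584, so x* = 150/(4 + 4.75·0.315584) = 27.2776 and y* = 0.315584·27.2776 = 8.6084.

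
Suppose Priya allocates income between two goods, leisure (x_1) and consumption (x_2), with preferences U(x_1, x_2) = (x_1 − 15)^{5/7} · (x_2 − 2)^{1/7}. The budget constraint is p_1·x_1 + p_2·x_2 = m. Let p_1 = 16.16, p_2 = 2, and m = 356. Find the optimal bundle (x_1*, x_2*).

x_1* = 20.6518, x_2* = 11.1333

After buying the subsistence bundle (15, 2), a share 5/6 of the remaining income goes to x_1: x_1* = 15 + 5/6·(m − 15p_1 − 2p_2)/p_1.
Discretionary income = 356 − 15·16.16 − 2·2 = 109.6; x_1* = 15 + 5/6·109.6/16.16 = 20.6518; x_2* = 2 + 1/6·109.6/2 = 11.1333.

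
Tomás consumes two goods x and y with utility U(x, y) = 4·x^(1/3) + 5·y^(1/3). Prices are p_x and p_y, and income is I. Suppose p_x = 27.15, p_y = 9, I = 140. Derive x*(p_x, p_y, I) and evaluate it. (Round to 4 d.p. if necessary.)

x* = 1.5045

From the CES first-order condition, (4/5)·(y/x)^(2/3) = p_x/p_y.
Hence y/x = ((5/4)·p_x/p_y)^(1/(2/3)), i.e. raised to the 1.5 power.
With the ratio pinned down, the budget gives x* = I/(p_x + p_y·(y/x)) and y* = (y/x)·x*.
Numerically y/x = 7.322443, so x* = 140/(27.15 + 9·7.322443) = 1.5045.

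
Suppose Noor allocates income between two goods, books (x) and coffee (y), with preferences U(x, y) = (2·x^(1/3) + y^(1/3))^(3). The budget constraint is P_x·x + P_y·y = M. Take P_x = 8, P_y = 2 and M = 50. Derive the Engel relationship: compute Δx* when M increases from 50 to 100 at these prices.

MRS = MU_x/MU_y = 2·(y/x)^(2/3). Set equal to P_x/P_y.
Hence y/x = ((1/2)·P_x/P_y)^(1/(2/3)), i.e. raised to the 1.5 power.
Substitute y = (y/x)·x into the budget: x* = M/(P_x + P_y·(y/x)).
Numerically y/x = 2.828427, so x* = 50/(8 + 2·2.828427) = 3.6612.
At M' = 100: x* = 7.3223. Change: 7.3223 − 3.6612 = 3.6612.

Δx* = 3.6612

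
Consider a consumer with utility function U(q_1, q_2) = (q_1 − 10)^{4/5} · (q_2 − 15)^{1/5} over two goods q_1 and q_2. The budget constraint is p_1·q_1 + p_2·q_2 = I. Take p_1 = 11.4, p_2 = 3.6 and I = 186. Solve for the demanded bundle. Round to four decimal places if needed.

q_1* = 11.2632, q_2* = 16

MRS = 4·(q_2−15)/(q_1−10). Tangency with p_1/p_2 gives q_2−15 = (1/4)·(p_1/p_2)·(q_1−10).
Substituting into the budget: q_1* = 10 + 0.8·(I − 10·p_1 − 15·p_2)/p_1, and q_2* = 15 + 0.2·(…)/p_2.
Discretionary income = 186 − 10·11.4 − 15·3.6 = 18; q_1* = 10 + 0.8·18/11.4 = 11.2632; q_2* = 15 + 0.2·18/3.6 = 16.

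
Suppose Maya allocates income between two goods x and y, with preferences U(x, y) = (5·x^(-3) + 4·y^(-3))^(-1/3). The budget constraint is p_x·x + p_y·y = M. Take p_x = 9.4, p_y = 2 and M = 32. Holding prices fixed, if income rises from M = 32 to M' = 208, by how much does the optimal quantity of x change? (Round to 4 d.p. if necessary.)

Δx* = 14.444

From the CES first-order condition, (5/4)·(y/x)^(4) = p_x/p_y.
Solve for the ratio: y/x = [(4/5)·p_x/p_y]^(0.25).
Substitute y = (y/x)·x into the budget: x* = M/(p_x + p_y·(y/x)).
Numerically y/x = 1.392506, so x* = 32/(9.4 + 2·1.392506) = 2.6262.
At M' = 208: x* = 17.0702. Change: 17.0702 − 2.6262 = 14.444.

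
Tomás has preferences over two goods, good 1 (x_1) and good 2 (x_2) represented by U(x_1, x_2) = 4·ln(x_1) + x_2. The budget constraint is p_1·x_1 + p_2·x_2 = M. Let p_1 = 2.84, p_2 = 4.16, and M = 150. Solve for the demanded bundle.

x_1* = 5.8592, x_2* = 32.0577

Set MRS = p_1/p_2: (4/x_1)/1 = p_1/p_2.
So x_1*(p_1,p_2) = 4·p_2/p_1, independent of income; and x_2* = (M − 4·p_2)/p_2.
At the given prices: x_1* = 4·4.16/2.84 = 5.8592, and x_2* = 32.0577.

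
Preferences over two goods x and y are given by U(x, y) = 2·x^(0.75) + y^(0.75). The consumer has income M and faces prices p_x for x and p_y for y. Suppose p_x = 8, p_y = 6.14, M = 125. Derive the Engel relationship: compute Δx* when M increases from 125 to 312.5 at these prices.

Δx* = 20.5909

From the CES first-order condition, 2·(y/x)^(0.25) = p_x/p_y.
Solve for the ratio: y/x = [(1/2)·p_x/p_y]^(4).
With the ratio pinned down, the budget gives x* = M/(p_x + p_y·(y/x)) and y* = (y/x)·x*.
Numerically y/x = 0.180122, so x* = 125/(8 + 6.14·0.180122) = 13.7273.
At M' = 312.5: x* = 34.3182. Change: 34.3182 − 13.7273 = 20.5909.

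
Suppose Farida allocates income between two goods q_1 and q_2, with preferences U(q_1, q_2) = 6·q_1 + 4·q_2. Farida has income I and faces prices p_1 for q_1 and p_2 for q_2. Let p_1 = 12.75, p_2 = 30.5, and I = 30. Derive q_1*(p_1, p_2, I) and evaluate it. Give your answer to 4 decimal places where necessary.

q_1 gives more utility per dollar, so spend all income on q_1: q_1* = I/p_1, q_2* = 0.
Numerically: q_1* = 2.3529, q_2* = 0.

q_1* = 2.3529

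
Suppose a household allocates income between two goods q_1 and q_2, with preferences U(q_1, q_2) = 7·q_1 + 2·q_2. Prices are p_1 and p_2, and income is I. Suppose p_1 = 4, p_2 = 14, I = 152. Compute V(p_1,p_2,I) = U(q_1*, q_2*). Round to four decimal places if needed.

V = 266

q_1 gives more utility per dollar, so spend all income on q_1: q_1* = I/p_1, q_2* = 0.
Numerically: q_1* = 38, q_2* = 0.
Utility at the optimum: U(38, 0) = 266.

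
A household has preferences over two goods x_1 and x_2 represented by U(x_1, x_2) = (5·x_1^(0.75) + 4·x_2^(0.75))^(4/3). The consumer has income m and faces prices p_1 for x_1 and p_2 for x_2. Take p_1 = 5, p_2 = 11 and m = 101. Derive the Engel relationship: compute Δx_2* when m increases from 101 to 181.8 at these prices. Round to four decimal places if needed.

MRS = MU_x_1/MU_x_2 = (5/4)·(x_2/x_1)^(0.25). Set equal to p_1/p_2.
Hence x_2/x_1 = ((4/5)·p_1/p_2)^(1/(0.25)), i.e. raised to the 4 power.
Substitute x_2 = (x_2/x_1)·x_1 into the budget: x_1* = m/(p_1 + p_2·(x_2/x_1)).
Numerically x_2/x_1 = 0.017485, so x_1* = 101/(5 + 11·0.017485) = 19.4517 and x_2* = 0.017485·19.4517 = 0.3401.
At m' = 181.8: x_2* = 0.6122. Change: 0.6122 − 0.3401 = 0.2721.

Δx_2* = 0.2721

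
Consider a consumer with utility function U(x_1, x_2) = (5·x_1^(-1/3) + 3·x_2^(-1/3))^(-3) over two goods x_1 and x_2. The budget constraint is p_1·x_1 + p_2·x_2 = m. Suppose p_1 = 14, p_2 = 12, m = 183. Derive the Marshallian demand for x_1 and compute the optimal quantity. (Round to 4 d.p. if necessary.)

MRS = MU_x_1/MU_x_2 = (5/3)·(x_2/x_1)^(4/3). Set equal to p_1/p_2.
Solve for the ratio: x_2/x_1 = [(3/5)·p_1/p_2]^(0.75).
With the ratio pinned down, the budget gives x_1* = m/(p_1 + p_2·(x_2/x_1)) and x_2* = (x_2/x_1)·x_1*.
Numerically x_2/x_1 = 0.765286, so x_1* = 183/(14 + 12·0.765286) = 7.8936.

x_1* = 7.8936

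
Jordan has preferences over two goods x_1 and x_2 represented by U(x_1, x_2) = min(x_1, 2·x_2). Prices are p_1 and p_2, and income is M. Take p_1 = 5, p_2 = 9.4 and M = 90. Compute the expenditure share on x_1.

Here 2·5 + 9.4 = 19.4, giving x_1* = 9.2784 and x_2* = 4.6392.
Expenditure on x_1: 5·9.2784 = 46.3918; share = 0.5155.

share on x_1 = 0.5155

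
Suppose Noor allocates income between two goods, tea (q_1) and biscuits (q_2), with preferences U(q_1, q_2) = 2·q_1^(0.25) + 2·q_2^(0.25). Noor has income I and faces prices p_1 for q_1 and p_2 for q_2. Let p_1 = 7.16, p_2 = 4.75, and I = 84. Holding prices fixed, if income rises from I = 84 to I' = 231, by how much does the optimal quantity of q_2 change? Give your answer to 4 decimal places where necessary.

Δq_2* = 16.5303

From the CES first-order condition, (q_2/q_1)^(0.75) = p_1/p_2.
Solve for the ratio: q_2/q_1 = [p_1/p_2]^(4/3).
With the ratio pinned down, the budget gives q_1* = I/(p_1 + p_2·(q_2/q_1)) and q_2* = (q_2/q_1)·q_1*.
Numerically q_2/q_1 = 1.728327, so q_1* = 84/(7.16 + 4.75·1.728327) = 5.4654 and q_2* = 1.728327·5.4654 = 9.4459.
At I' = 231: q_2* = 25.9763. Change: 25.9763 − 9.4459 = 16.5303.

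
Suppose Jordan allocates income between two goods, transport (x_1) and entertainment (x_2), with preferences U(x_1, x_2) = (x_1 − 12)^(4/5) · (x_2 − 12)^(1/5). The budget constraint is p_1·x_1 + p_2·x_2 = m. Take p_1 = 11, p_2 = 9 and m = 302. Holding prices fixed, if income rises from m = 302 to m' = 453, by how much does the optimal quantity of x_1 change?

After buying the subsistence bundle (12, 12), a share 0.8 of the remaining income goes to x_1: x_1* = 12 + 0.8·(m − 12p_1 − 12p_2)/p_1.
Discretionary income = 302 − 12·11 − 12·9 = 62; x_1* = 12 + 0.8·62/11 = 16.5091.
At m' = 453: x_1* = 27.4909. Change: 27.4909 − 16.5091 = 10.9818.

Δx_1* = 10.9818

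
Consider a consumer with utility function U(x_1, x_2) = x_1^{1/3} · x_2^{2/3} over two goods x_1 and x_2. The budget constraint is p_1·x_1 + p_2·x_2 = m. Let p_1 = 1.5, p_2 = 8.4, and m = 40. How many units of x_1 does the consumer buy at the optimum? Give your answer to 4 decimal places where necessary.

x_1* = 8.8889

Tangency: MRS = (1/2)·x_2/x_1 = p_1/p_2.
Rearranging, p_2·x_2 = 2·p_1·x_1. Substituting into the budget gives p_1·x_1·(1 + 2) = m.
Demand: x_1*(p_1,p_2,m) = 1/3·m/p_1 and x_2* = 2/3·m/p_2.
At p_1=1.5, p_2=8.4, m=40: x_1* = 1/3·40/1.5 = 8.8889.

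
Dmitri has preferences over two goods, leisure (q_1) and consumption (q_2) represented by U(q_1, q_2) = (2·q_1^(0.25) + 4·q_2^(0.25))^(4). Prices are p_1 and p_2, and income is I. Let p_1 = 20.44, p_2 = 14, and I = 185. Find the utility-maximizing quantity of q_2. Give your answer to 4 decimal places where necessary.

From the CES first-order condition, (1/2)·(q_2/q_1)^(0.75) = p_1/p_2.
Hence q_2/q_1 = (2·p_1/p_2)^(1/(0.75)), i.e. raised to the 4/3 power.
With the ratio pinned down, the budget gives q_1* = I/(p_1 + p_2·(q_2/q_1)) and q_2* = (q_2/q_1)·q_1*.
Numerically q_2/q_1 = 4.173597, so q_1* = 185/(20.44 + 14·4.173597) = 2.3456 and q_2* = 4.173597·2.3456 = 9.7897.

q_2* = 9.7897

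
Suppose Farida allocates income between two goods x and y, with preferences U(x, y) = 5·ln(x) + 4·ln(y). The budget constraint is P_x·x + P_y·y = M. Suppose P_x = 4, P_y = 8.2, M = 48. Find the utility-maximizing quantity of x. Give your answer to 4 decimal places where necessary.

x* = 6.6667

Demand: x*(P_x,P_y,M) = 5/9·M/P_x and y* = 4/9·M/P_y.
At P_x=4, P_y=8.2, M=48: x* = 5/9·48/4 = 6.6667.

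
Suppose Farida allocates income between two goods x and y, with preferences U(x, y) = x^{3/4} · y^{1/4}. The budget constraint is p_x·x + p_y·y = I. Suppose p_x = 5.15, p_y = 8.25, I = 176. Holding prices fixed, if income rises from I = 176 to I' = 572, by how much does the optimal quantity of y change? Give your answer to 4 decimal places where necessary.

Δy* = 12

Tangency: MRS = 3·y/x = p_x/p_y.
So 0.75·p_y·y = 0.25·p_x·x; combined with the budget, a share 0.75 of income goes to x.
Demand: x*(p_x,p_y,I) = 0.75·I/p_x and y* = 0.25·I/p_y.
At p_x=5.15, p_y=8.25, I=176: y* = 0.25·176/8.25 = 5.3333.
At I' = 572: y* = 17.3333. Change: 17.3333 − 5.3333 = 12.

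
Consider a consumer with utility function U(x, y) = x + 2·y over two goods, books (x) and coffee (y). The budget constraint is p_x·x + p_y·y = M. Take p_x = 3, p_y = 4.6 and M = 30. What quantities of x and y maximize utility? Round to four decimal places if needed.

x* = 0, y* = 6.5217

y gives more utility per dollar, so spend all income on y: y* = M/p_y, x* = 0.
Numerically: x* = 0, y* = 6.5217.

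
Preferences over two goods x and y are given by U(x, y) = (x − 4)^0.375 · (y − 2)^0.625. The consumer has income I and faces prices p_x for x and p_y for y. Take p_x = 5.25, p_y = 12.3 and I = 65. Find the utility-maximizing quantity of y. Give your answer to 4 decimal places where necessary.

y* = 2.9858

Let x' = x−4, y' = y−2. MRS = (3/5)·y'/x' = p_x/p_y.
Substituting into the budget: x* = 4 + 0.375·(I − 4·p_x − 2·p_y)/p_x, and y* = 2 + 0.625·(…)/p_y.
Discretionary income = 65 − 4·5.25 − 2·12.3 = 19.4; y* = 2 + 0.625·19.4/12.3 = 2.9858.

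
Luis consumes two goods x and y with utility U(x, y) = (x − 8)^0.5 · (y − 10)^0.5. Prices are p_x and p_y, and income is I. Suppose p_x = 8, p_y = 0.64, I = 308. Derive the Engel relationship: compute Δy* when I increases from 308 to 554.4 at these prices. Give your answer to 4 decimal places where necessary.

Let x' = x−8, y' = y−10. MRS = y'/x' = p_x/p_y.
Substituting into the budget: x* = 8 + 0.5·(I − 8·p_x − 10·p_y)/p_x, and y* = 10 + 0.5·(…)/p_y.
Discretionary income = 308 − 8·8 − 10·0.64 = 237.6; y* = 10 + 0.5·237.6/0.64 = 195.625.
At I' = 554.4: y* = 388.125. Change: 388.125 − 195.625 = 192.5.

Δy* = 192.5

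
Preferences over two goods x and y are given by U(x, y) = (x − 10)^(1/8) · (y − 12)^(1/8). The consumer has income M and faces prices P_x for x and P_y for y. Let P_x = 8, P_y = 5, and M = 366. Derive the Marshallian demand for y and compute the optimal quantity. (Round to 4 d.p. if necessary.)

y* = 34.6

MRS = (y−12)/(x−10). Tangency with P_x/P_y gives y−12 = (P_x/P_y)·(x−10).
Substituting into the budget: x* = 10 + 0.5·(M − 10·P_x − 12·P_y)/P_x, and y* = 12 + 0.5·(…)/P_y.
Discretionary income = 366 − 10·8 − 12·5 = 226; y* = 12 + 0.5·226/5 = 34.6.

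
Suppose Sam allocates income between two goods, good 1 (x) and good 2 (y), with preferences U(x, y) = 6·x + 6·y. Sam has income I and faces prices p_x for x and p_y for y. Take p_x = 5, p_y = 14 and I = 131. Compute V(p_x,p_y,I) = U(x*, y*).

Linear utility — the consumer picks whichever good has higher MU/price: 6/5 = 1.2 vs 6/14 = 0.4286.
x gives more utility per dollar, so spend all income on x: x* = I/p_x, y* = 0.
Numerically: x* = 26.2, y* = 0.
Utility at the optimum: U(26.2, 0) = 157.2.

V = 157.2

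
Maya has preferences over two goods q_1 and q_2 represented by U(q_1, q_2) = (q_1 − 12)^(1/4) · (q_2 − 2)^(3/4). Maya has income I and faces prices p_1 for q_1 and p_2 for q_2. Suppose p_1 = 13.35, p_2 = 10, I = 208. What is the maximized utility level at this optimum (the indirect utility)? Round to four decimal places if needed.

MRS = (1/3)·(q_2−2)/(q_1−12). Tangency with p_1/p_2 gives q_2−2 = 3·(p_1/p_2)·(q_1−12).
Substituting into the budget: q_1* = 12 + 0.25·(I − 12·p_1 − 2·p_2)/p_1, and q_2* = 2 + 0.75·(…)/p_2.
Discretionary income = 208 − 12·13.35 − 2·10 = 27.8; q_1* = 12 + 0.25·27.8/13.35 = 12.5206; q_2* = 2 + 0.75·27.8/10 = 4.085.
Utility at the optimum: U(12.5206, 4.085) = 1.4739.

V = 1.4739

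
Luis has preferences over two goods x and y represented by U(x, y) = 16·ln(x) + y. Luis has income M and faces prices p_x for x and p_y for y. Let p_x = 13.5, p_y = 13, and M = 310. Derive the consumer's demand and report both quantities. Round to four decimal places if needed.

x* = 15.4074, y* = 7.8462

Set MRS = p_x/p_y: (16/x)/1 = p_x/p_y.
So x*(p_x,p_y) = 16·p_y/p_x, independent of income; and y* = (M − 16·p_y)/p_y.
At the given prices: x* = 16·13/13.5 = 15.4074, and y* = 7.8462.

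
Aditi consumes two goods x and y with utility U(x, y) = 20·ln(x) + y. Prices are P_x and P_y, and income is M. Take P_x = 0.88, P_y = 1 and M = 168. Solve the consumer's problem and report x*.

x* = 22.7273

At the given prices: x* = 20·1/0.88 = 22.7273.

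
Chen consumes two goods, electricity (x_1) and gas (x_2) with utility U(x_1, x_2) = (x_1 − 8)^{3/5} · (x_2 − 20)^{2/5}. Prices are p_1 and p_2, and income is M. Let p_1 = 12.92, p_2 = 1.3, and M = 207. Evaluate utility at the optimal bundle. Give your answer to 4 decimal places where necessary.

This is Cobb-Douglas in (x_1−8, x_2−20): tangency gives 0.6·p_2·(x_2−20) = 0.4·p_1·(x_1−8).
Substituting into the budget: x_1* = 8 + 0.6·(M − 8·p_1 − 20·p_2)/p_1, and x_2* = 20 + 0.4·(…)/p_2.
Discretionary income = 207 − 8·12.92 − 20·1.3 = 77.64; x_1* = 8 + 0.6·77.64/12.92 = 11.6056; x_2* = 20 + 0.4·77.64/1.3 = 43.8892.
Utility at the optimum: U(11.6056, 43.8892) = 7.6818.

V = 7.6818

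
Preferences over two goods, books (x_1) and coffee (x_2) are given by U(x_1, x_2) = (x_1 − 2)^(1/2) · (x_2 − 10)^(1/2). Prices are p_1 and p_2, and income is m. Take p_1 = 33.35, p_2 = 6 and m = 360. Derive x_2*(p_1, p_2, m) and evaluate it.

Substituting into the budget: x_1* = 2 + 0.5·(m − 2·p_1 − 10·p_2)/p_1, and x_2* = 10 + 0.5·(…)/p_2.
Discretionary income = 360 − 2·33.35 − 10·6 = 233.3; x_2* = 10 + 0.5·233.3/6 = 29.4417.

x_2* = 29.4417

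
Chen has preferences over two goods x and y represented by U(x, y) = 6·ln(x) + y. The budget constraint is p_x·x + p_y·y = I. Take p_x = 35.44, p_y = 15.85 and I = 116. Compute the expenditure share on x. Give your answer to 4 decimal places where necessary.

MU_x = 6/x, MU_y = 1. Tangency: 6/x = p_x/p_y.
So x*(p_x,p_y) = 6·p_y/p_x, independent of income; and y* = (I − 6·p_y)/p_y.
At the given prices: x* = 6·15.85/35.44 = 2.6834, and y* = 1.3186.
Expenditure on x: 35.44·2.6834 = 95.1; share = 0.8198.

share on x = 0.8198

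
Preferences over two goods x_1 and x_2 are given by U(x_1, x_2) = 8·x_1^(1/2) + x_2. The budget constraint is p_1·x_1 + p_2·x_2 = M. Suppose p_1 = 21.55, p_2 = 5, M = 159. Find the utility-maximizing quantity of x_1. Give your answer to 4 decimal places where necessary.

x_1* = 0.8613

Solve: √x_1 = 4·p_2/p_1, so x_1*(p_1,p_2) = (4·p_2/p_1)², and x_2* = (M − p_1·x_1*)/p_2.
Plugging in: x_1* = (4·5/21.55)² = 0.8613.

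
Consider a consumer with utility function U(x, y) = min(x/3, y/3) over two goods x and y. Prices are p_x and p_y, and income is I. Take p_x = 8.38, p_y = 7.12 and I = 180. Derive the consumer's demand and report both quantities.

x* = 11.6129, y* = 11.6129

Leontief preferences: the optimum is at the kink where x/3 = y/3, i.e. y = x.
Budget: p_x·x + p_y·x = I, so (3·p_x + 3·p_y)·x = 3·I.
Demand: x*(p_x,p_y,I) = 3·I/(3·p_x + 3·p_y), y* = 3·I/(3·p_x + 3·p_y).
Here 3·8.38 + 3·7.12 = 46.5, giving x* = 11.6129 and y* = 11.6129.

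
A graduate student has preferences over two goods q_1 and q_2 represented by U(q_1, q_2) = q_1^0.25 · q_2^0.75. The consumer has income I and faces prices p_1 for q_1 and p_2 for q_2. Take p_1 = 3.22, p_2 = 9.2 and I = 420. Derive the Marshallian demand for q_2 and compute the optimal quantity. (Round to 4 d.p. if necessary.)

At p_1=3.22, p_2=9.2, I=420: q_2* = 0.75·420/9.2 = 34.2391.

q_2* = 34.2391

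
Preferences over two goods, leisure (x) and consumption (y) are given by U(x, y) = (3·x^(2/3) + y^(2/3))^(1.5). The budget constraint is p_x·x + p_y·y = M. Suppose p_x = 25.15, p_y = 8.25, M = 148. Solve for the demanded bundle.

With the ratio pinned down, the budget gives x* = M/(p_x + p_y·(y/x)) and y* = (y/x)·x*.
Numerically y/x = 1.049273, so x* = 148/(25.15 + 8.25·1.049273) = 4.3779 and y* = 1.049273·4.3779 = 4.5936.

x* = 4.3779, y* = 4.5936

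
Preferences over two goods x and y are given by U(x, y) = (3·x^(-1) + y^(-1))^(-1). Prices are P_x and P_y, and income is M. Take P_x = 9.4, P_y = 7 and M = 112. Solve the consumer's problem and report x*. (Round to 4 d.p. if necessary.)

x* = 7.9527

From the CES first-order condition, 3·(y/x)^(2) = P_x/P_y.
Hence y/x = ((1/3)·P_x/P_y)^(1/(2)), i.e. raised to the 0.5 power.
Substitute y = (y/x)·x into the budget: x* = M/(P_x + P_y·(y/x)).
Numerically y/x = 0.669043, so x* = 112/(9.4 + 7·0.669043) = 7.9527.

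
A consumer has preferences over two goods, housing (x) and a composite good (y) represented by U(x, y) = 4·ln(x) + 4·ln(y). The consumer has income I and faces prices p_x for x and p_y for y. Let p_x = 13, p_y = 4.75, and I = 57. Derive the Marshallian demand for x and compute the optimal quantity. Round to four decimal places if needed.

Tangency: MRS = y/x = p_x/p_y.
Rearranging, p_y·y = p_x·x. Substituting into the budget gives p_x·x·(1 + 1) = I.
Demand: x*(p_x,p_y,I) = 0.5·I/p_x and y* = 0.5·I/p_y.
At p_x=13, p_y=4.75, I=57: x* = 0.5·57/13 = 2.1923.

x* = 2.1923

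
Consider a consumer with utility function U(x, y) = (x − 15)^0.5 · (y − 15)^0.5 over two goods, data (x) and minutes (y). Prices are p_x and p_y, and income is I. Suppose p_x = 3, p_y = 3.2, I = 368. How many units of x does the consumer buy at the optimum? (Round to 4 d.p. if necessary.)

x* = 60.8333

MRS = (y−15)/(x−15). Tangency with p_x/p_y gives y−15 = (p_x/p_y)·(x−15).
Substituting into the budget: x* = 15 + 0.5·(I − 15·p_x − 15·p_y)/p_x, and y* = 15 + 0.5·(…)/p_y.
Discretionary income = 368 − 15·3 − 15·3.2 = 275; x* = 15 + 0.5·275/3 = 60.8333.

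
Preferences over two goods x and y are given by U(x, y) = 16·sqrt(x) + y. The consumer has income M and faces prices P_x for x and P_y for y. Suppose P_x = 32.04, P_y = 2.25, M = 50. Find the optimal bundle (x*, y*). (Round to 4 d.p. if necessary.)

x* = 0.3156, y* = 17.7278

Thus x* = (8·P_y/P_x)² — independent of M — with the rest of income spent on y.
Plugging in: x* = (8·2.25/32.04)² = 0.3156, y* = 17.7278.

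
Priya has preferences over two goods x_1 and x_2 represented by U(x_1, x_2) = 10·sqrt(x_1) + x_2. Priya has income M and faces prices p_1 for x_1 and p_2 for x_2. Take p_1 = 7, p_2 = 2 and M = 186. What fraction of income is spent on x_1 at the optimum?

Set MRS = p_1/p_2: 5·x_1^(−1/2) = p_1/p_2.
Solve: √x_1 = 5·p_2/p_1, so x_1*(p_1,p_2) = (5·p_2/p_1)², and x_2* = (M − p_1·x_1*)/p_2.
Plugging in: x_1* = (5·2/7)² = 2.0408, x_2* = 85.8571.
Expenditure on x_1: 7·2.0408 = 14.2857; share = 0.0768.

share on x_1 = 0.0768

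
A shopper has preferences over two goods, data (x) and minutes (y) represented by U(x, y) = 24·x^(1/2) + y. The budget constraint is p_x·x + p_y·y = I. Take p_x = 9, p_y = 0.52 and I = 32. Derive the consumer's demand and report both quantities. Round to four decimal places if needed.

MU_x = 12/√x, MU_y = 1. Tangency: 12/√x = p_x/p_y.
Solve: √x = 12·p_y/p_x, so x*(p_x,p_y) = (12·p_y/p_x)², and y* = (I − p_x·x*)/p_y.
Plugging in: x* = (12·0.52/9)² = 0.4807, y* = 53.2185.

x* = 0.4807, y* = 53.2185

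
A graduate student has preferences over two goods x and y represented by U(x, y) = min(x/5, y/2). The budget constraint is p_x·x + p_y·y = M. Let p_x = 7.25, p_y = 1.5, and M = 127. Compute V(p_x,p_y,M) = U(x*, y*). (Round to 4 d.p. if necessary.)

V = 3.2357

With perfect complements, no substitution: consume in ratio x:y = 5:2.
Budget: p_x·x + p_y·(2/5)·x = M, so (5·p_x + 2·p_y)·x = 5·M.
Demand: x*(p_x,p_y,M) = 5·M/(5·p_x + 2·p_y), y* = 2·M/(5·p_x + 2·p_y).
Here 5·7.25 + 2·1.5 = 39.25, giving x* = 16.1783 and y* = 6.4713.
Utility at the optimum: U(16.1783, 6.4713) = 3.2357.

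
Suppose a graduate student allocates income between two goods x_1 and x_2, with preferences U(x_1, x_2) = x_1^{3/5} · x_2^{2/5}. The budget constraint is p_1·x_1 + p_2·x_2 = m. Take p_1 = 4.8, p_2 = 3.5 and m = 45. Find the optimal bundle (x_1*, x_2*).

MU_x_1/MU_x_2 = (0.6·x_2)/(0.4·x_1); tangency sets this equal to p_1/p_2.
Rearranging, p_2·x_2 = (2/3)·p_1·x_1. Substituting into the budget gives p_1·x_1·(1 + (2/3)) = m.
Demand: x_1*(p_1,p_2,m) = 0.6·m/p_1 and x_2* = 0.4·m/p_2.
At p_1=4.8, p_2=3.5, m=45: x_1* = 0.6·45/4.8 = 5.625, x_2* = 5.1429.

x_1* = 5.625, x_2* = 5.1429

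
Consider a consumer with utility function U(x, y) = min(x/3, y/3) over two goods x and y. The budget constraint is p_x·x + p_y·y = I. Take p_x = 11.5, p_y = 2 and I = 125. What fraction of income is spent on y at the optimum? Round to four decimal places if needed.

share on y = 0.1481

Demand: x*(p_x,p_y,I) = 3·I/(3·p_x + 3·p_y), y* = 3·I/(3·p_x + 3·p_y).
Here 3·11.5 + 3·2 = 40.5, giving x* = 9.2593 and y* = 9.2593.
Expenditure on y: 2·9.2593 = 18.5185; share = 0.1481.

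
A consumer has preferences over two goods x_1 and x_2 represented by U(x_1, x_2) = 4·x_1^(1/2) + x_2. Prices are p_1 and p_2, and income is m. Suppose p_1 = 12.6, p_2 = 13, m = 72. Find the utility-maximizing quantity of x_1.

Set MRS = p_1/p_2: 2·x_1^(−1/2) = p_1/p_2.
Thus x_1* = (2·p_2/p_1)² — independent of m — with the rest of income spent on x_2.
Plugging in: x_1* = (2·13/12.6)² = 4.258.

x_1* = 4.258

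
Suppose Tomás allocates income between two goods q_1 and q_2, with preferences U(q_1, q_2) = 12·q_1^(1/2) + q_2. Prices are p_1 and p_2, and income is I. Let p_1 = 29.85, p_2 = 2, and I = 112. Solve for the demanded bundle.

q_1* = 0.1616, q_2* = 53.5879

Utility is quasi-linear in q_2; the FOC for q_1 is 6/√q_1 = p_1/p_2.
Thus q_1* = (6·p_2/p_1)² — independent of I — with the rest of income spent on q_2.
Plugging in: q_1* = (6·2/29.85)² = 0.1616, q_2* = 53.5879.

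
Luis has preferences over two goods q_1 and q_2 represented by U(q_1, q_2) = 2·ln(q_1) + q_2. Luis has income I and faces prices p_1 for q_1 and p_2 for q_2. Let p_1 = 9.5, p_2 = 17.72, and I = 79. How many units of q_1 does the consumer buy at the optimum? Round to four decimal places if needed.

q_1* = 3.7305

MU_q_1 = 2/q_1, MU_q_2 = 1. Tangency: 2/q_1 = p_1/p_2.
So q_1*(p_1,p_2) = 2·p_2/p_1, independent of income; and q_2* = (I − 2·p_2)/p_2.
At the given prices: q_1* = 2·17.72/9.5 = 3.7305.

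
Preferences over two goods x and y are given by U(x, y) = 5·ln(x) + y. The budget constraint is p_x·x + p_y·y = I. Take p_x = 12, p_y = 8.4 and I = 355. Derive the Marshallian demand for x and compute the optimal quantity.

x* = 3.5

Set MRS = p_x/p_y: (5/x)/1 = p_x/p_y.
So x*(p_x,p_y) = 5·p_y/p_x, independent of income; and y* = (I − 5·p_y)/p_y.
At the given prices: x* = 5·8.4/12 = 3.5.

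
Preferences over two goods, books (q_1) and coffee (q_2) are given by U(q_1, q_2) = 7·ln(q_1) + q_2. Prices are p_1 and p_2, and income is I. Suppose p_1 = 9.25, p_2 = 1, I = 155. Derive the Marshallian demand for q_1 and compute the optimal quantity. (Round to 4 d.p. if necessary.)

q_1* = 0.7568

So q_1*(p_1,p_2) = 7·p_2/p_1, independent of income; and q_2* = (I − 7·p_2)/p_2.
At the given prices: q_1* = 7·1/9.25 = 0.7568.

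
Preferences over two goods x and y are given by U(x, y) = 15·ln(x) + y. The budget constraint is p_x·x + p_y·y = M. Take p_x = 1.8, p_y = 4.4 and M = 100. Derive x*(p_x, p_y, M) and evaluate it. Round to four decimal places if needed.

MU_x = 15/x, MU_y = 1. Tangency: 15/x = p_x/p_y.
So x*(p_x,p_y) = 15·p_y/p_x, independent of income; and y* = (M − 15·p_y)/p_y.
At the given prices: x* = 15·4.4/1.8 = 36.6667.

x* = 36.6667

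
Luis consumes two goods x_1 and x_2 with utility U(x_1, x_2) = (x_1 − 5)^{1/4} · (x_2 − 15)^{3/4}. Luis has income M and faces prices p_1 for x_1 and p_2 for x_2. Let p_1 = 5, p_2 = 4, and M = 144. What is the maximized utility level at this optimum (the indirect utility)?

Let x_1' = x_1−5, x_2' = x_2−15. MRS = (1/3)·x_2'/x_1' = p_1/p_2.
After buying the subsistence bundle (5, 15), a share 0.25 of the remaining income goes to x_1: x_1* = 5 + 0.25·(M − 5p_1 − 15p_2)/p_1.
Discretionary income = 144 − 5·5 − 15·4 = 59; x_1* = 5 + 0.25·59/5 = 7.95; x_2* = 15 + 0.75·59/4 = 26.0625.
Utility at the optimum: U(7.95, 26.0625) = 7.9496.

V = 7.9496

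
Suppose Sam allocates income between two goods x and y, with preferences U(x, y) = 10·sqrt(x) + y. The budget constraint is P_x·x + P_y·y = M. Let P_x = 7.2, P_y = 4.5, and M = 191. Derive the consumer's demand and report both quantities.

x* = 9.7656, y* = 26.8194

Utility is quasi-linear in y; the FOC for x is 5/√x = P_x/P_y.
Solve: √x = 5·P_y/P_x, so x*(P_x,P_y) = (5·P_y/P_x)², and y* = (M − P_x·x*)/P_y.
Plugging in: x* = (5·4.5/7.2)² = 9.7656, y* = 26.8194.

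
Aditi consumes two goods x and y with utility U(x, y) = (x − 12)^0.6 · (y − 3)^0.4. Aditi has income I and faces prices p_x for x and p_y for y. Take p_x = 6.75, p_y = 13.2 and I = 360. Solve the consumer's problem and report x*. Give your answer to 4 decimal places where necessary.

After buying the subsistence bundle (12, 3), a share 0.6 of the remaining income goes to x: x* = 12 + 0.6·(I − 12p_x − 3p_y)/p_x.
Discretionary income = 360 − 12·6.75 − 3·13.2 = 239.4; x* = 12 + 0.6·239.4/6.75 = 33.28.

x* = 33.28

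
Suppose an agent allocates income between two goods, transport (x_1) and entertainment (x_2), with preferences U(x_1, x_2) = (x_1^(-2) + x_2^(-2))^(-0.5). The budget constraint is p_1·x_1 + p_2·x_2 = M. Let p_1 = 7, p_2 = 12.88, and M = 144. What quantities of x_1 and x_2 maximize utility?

x_1* = 8.2234, x_2* = 6.7109

With the ratio pinned down, the budget gives x_1* = M/(p_1 + p_2·(x_2/x_1)) and x_2* = (x_2/x_1)·x_1*.
Numerically x_2/x_1 = 0.81607, so x_1* = 144/(7 + 12.88·0.81607) = 8.2234 and x_2* = 0.81607·8.2234 = 6.7109.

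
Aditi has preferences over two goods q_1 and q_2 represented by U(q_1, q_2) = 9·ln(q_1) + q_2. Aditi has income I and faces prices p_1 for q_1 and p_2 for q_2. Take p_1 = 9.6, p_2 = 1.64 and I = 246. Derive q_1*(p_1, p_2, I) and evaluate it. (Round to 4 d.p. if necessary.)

Set MRS = p_1/p_2: (9/q_1)/1 = p_1/p_2.
So q_1*(p_1,p_2) = 9·p_2/p_1, independent of income; and q_2* = (I − 9·p_2)/p_2.
At the given prices: q_1* = 9·1.64/9.6 = 1.5375.

q_1* = 1.5375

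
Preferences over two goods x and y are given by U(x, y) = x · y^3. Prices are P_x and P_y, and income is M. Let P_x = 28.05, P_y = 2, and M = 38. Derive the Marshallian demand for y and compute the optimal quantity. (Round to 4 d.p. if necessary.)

The MRS is (1/3)·y/x. Set MRS = P_x/P_y.
So P_y·y = 3·P_x·x; combined with the budget, a share 0.25 of income goes to x.
Demand: x*(P_x,P_y,M) = 0.25·M/P_x and y* = 0.75·M/P_y.
At P_x=28.05, P_y=2, M=38: y* = 0.75·38/2 = 14.25.

y* = 14.25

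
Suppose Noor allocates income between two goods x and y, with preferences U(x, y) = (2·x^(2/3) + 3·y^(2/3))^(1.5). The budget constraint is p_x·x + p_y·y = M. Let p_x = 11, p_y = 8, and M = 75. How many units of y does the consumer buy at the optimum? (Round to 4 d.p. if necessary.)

From the CES first-order condition, (2/3)·(y/x)^(1/3) = p_x/p_y.
Solve for the ratio: y/x = [(3/2)·p_x/p_y]^(3).
Substitute y = (y/x)·x into the budget: x* = M/(p_x + p_y·(y/x)).
Numerically y/x = 8.773682, so x* = 75/(11 + 8·8.773682) = 0.9238 and y* = 8.773682·0.9238 = 8.1048.

y* = 8.1048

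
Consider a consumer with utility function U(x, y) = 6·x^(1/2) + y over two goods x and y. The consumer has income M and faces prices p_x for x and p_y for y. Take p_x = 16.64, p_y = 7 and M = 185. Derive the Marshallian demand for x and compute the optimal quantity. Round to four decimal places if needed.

x* = 1.5927

Utility is quasi-linear in y; the FOC for x is 3/√x = p_x/p_y.
Thus x* = (3·p_y/p_x)² — independent of M — with the rest of income spent on y.
Plugging in: x* = (3·7/16.64)² = 1.5927.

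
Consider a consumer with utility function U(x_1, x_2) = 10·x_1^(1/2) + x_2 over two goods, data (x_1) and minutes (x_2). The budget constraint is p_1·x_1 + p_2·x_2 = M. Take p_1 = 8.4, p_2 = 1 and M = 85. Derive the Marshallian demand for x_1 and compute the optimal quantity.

Utility is quasi-linear in x_2; the FOC for x_1 is 5/√x_1 = p_1/p_2.
Solve: √x_1 = 5·p_2/p_1, so x_1*(p_1,p_2) = (5·p_2/p_1)², and x_2* = (M − p_1·x_1*)/p_2.
Plugging in: x_1* = (5·1/8.4)² = 0.3543.

x_1* = 0.3543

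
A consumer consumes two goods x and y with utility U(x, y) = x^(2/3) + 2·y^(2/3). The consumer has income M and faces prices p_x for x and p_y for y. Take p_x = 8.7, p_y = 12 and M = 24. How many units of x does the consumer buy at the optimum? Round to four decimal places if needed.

Substitute y = (y/x)·x into the budget: x* = M/(p_x + p_y·(y/x)).
Numerically y/x = 3.048625, so x* = 24/(8.7 + 12·3.048625) = 0.53.

x* = 0.53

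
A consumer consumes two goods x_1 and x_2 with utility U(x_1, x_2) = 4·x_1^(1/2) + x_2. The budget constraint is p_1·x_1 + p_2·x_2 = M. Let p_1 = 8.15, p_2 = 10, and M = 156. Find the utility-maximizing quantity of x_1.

Utility is quasi-linear in x_2; the FOC for x_1 is 2/√x_1 = p_1/p_2.
Solve: √x_1 = 2·p_2/p_1, so x_1*(p_1,p_2) = (2·p_2/p_1)², and x_2* = (M − p_1·x_1*)/p_2.
Plugging in: x_1* = (2·10/8.15)² = 6.0221.

x_1* = 6.0221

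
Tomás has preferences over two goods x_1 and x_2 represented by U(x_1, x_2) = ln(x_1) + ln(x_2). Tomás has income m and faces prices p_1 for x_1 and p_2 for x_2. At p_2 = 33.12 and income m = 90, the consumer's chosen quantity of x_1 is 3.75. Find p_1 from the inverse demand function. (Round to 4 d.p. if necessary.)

MU_x_1/MU_x_2 = (x_2)/(x_1); tangency sets this equal to p_1/p_2.
Rearranging, p_2·x_2 = p_1·x_1. Substituting into the budget gives p_1·x_1·(1 + 1) = m.
Demand: x_1*(p_1,p_2,m) = 0.5·m/p_1 and x_2* = 0.5·m/p_2.
Set x_1* = 3.75 in the demand function and solve for p_1: p_1 = 12.

p_1 = 12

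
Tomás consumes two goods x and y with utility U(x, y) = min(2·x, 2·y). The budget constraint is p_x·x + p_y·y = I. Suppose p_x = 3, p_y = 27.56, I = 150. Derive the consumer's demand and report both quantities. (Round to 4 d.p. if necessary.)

With perfect complements, no substitution: consume in ratio x:y = 2:2.
Budget: p_x·x + p_y·x = I, so (2·p_x + 2·p_y)·x = 2·I.
Demand: x*(p_x,p_y,I) = 2·I/(2·p_x + 2·p_y), y* = 2·I/(2·p_x + 2·p_y).
Here 2·3 + 2·27.56 = 61.12, giving x* = 4.9084 and y* = 4.9084.

x* = 4.9084, y* = 4.9084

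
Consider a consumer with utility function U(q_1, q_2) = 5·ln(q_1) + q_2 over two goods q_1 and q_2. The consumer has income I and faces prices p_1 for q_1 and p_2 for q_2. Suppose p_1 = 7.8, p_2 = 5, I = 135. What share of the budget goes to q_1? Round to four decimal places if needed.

share on q_1 = 0.1852

Set MRS = p_1/p_2: (5/q_1)/1 = p_1/p_2.
So q_1*(p_1,p_2) = 5·p_2/p_1, independent of income; and q_2* = (I − 5·p_2)/p_2.
At the given prices: q_1* = 5·5/7.8 = 3.2051, and q_2* = 22.
Expenditure on q_1: 7.8·3.2051 = 25; share = 0.1852.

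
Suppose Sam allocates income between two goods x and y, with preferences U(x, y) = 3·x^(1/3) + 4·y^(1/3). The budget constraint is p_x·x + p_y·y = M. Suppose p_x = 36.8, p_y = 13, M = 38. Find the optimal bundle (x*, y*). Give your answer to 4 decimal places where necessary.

MU_x ∝ 3·x^(-2/3), MU_y ∝ 4·y^(-2/3), so MRS = (3/4)·(y/x)^(2/3) = p_x/p_y.
Hence y/x = ((4/3)·p_x/p_y)^(1/(2/3)), i.e. raised to the 1.5 power.
Substitute y = (y/x)·x into the budget: x* = M/(p_x + p_y·(y/x)).
Numerically y/x = 7.332715, so x* = 38/(36.8 + 13·7.332715) = 0.2876 and y* = 7.332715·0.2876 = 2.1089.

x* = 0.2876, y* = 2.1089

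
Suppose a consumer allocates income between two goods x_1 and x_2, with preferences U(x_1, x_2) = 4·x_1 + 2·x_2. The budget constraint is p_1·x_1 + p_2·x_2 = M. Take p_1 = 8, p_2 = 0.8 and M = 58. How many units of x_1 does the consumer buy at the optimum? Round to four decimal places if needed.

x_1* = 0

Perfect substitutes: compare marginal utility per dollar. 4/p_1 vs 2/p_2 → 0.5 vs 2.5.
x_2 gives more utility per dollar, so spend all income on x_2: x_2* = M/p_2, x_1* = 0.
Numerically: x_1* = 0, x_2* = 72.5.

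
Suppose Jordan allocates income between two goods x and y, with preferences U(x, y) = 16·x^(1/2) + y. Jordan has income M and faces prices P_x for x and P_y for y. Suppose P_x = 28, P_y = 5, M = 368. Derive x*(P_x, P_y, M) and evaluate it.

MU_x = 8/√x, MU_y = 1. Tangency: 8/√x = P_x/P_y.
Solve: √x = 8·P_y/P_x, so x*(P_x,P_y) = (8·P_y/P_x)², and y* = (M − P_x·x*)/P_y.
Plugging in: x* = (8·5/28)² = 2.0408.

x* = 2.0408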